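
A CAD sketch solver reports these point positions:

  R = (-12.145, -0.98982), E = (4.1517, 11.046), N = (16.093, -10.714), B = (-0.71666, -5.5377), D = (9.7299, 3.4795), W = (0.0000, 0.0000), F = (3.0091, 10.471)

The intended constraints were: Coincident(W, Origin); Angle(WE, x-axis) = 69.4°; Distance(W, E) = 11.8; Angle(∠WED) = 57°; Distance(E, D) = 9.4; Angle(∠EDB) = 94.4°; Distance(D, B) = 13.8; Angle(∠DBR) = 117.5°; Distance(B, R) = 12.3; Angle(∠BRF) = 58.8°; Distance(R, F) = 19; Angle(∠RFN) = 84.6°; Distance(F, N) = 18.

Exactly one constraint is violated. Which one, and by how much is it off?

Distance(F, N) = 18 — off by 6.90.

W = (0.00, 0.00) ✓; WE at 69.40° ✓; |WE| = 11.80 ✓; ∠WED = 57.00° ✓; |ED| = 9.400 ✓; ∠EDB = 94.40° ✓; |DB| = 13.80 ✓; ∠DBR = 117.5° ✓; |BR| = 12.30 ✓; ∠BRF = 58.80° ✓; |RF| = 19.00 ✓; ∠RFN = 84.60° ✓; |FN| = 24.90 ✗.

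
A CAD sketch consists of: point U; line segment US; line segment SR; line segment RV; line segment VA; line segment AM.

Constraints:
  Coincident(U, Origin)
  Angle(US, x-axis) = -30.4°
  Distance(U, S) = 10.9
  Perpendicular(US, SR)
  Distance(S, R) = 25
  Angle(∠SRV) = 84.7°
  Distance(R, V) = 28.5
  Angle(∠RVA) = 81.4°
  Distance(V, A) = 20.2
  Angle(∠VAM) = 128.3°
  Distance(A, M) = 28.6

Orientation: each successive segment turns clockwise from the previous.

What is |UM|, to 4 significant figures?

16.19

U is at the origin; US runs at -30.4° with length 10.9, so S = (9.401, -5.516). US ⟂ SR, so SR runs at -120.4°; with |SR| = 25.0, R = (-3.249, -27.08). ∠SRV = 84.7° gives RV at 144.3° from the x-axis; with |RV| = 28.5, V = (-26.39, -10.45). ∠RVA = 81.4° gives VA at 45.70° from the x-axis; with |VA| = 20.2, A = (-12.29, 4.009). ∠VAM = 128.3° gives AM at -6.000° from the x-axis; with |AM| = 28.6, M = (16.16, 1.020). Then |UM| = |M − U| = 16.19.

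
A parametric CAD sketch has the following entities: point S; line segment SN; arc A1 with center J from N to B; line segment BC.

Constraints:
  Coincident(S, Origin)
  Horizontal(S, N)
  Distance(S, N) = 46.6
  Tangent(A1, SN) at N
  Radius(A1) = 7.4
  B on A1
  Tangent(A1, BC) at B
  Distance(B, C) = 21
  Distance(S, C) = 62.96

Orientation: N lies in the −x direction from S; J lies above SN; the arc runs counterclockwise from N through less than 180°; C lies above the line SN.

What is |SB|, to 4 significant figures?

43.44

Checks: S = (0.00, 0.00) ✓; |JB| = 7.400 ✓; ∠(JB, BC) = 90.00° ✓; |BC| = 21.00 ✓; |SC| = 62.96 ✓.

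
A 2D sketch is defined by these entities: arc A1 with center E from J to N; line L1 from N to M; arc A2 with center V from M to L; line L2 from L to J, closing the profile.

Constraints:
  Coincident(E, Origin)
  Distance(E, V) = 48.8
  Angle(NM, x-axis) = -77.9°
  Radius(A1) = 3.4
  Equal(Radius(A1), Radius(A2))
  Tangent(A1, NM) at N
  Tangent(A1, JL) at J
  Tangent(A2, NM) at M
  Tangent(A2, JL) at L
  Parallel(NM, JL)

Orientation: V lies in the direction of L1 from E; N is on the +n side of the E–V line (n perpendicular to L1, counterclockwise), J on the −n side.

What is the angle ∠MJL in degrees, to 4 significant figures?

7.933°

The slot axis is L1's direction at -77.9°, so u = (cos -77.9°, sin -77.9°) = (0.2096, -0.9778) and n = (−sin -77.9°, cos -77.9°) = (0.9778, 0.2096). E is at the origin and V lies 48.8 along u from E, so V = 48.8·u = (10.23, -47.72). Tangency of A1 to both parallel lines with radius 3.4 puts N and J at E ± 3.4·n: N = (3.324, 0.7127), J = (-3.324, -0.7127). Equal radii place M and L the same way about V: M = V + 3.4·n = (13.55, -47.00), L = V − 3.4·n = (6.905, -48.43). Then cos ∠MJL = JM·JL / (|JM||JL|), giving 7.933°.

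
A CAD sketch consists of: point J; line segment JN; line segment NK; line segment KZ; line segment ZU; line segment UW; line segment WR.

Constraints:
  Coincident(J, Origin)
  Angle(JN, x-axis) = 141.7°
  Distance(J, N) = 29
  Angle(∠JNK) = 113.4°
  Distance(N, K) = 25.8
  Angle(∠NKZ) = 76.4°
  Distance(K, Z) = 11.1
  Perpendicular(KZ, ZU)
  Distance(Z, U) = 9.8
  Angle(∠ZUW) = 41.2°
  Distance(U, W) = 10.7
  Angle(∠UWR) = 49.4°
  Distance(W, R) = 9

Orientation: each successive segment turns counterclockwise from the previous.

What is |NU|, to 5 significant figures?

16.084

J is at the origin; JN runs at 141.7° with length 29.0, so N = (-22.759, 17.974). ∠JNK = 113.4° gives NK at -151.70° from the x-axis; with |NK| = 25.8, K = (-45.475, 5.7421). ∠NKZ = 76.4° gives KZ at -48.100° from the x-axis; with |KZ| = 11.1, Z = (-38.062, -2.5197). KZ is perpendicular to ZU, so ZU runs at 41.900°; with |ZU| = 9.8, U = (-30.768, 4.0250). Then |NU| = |U − N| = 16.084.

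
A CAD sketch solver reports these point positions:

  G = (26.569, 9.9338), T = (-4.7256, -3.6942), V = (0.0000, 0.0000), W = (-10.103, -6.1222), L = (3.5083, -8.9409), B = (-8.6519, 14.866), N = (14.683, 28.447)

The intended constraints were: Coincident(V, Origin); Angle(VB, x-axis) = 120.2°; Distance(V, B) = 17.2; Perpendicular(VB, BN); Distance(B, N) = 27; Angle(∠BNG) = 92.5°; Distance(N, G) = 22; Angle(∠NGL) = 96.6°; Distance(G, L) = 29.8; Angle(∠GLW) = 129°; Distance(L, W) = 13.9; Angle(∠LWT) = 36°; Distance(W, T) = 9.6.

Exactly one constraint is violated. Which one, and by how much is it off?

Distance(W, T) = 9.6 — off by 3.70.

V = (0.00, 0.00) ✓; VB at 120.2° ✓; |VB| = 17.20 ✓; ∠(VB, BN) = 90.00° ✓; |BN| = 27.00 ✓; ∠BNG = 92.50° ✓; |NG| = 22.00 ✓; ∠NGL = 96.60° ✓; |GL| = 29.80 ✓; ∠GLW = 129.0° ✓; |LW| = 13.90 ✓; ∠LWT = 36.00° ✓; |WT| = 5.900 ✗.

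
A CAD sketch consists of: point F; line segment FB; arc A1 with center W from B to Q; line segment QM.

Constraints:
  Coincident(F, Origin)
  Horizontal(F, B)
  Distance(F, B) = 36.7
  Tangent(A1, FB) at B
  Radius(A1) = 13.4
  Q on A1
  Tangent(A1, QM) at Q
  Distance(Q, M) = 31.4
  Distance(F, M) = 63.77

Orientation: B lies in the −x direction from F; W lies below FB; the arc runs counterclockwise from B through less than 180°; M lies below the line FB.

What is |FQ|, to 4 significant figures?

52.37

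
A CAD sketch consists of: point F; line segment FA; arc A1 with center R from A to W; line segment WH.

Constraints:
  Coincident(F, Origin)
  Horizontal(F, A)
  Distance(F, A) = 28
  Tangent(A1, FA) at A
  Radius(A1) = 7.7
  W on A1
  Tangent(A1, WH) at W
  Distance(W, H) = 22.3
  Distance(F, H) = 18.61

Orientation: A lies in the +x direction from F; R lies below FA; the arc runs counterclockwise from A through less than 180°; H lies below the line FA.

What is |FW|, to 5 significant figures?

22.805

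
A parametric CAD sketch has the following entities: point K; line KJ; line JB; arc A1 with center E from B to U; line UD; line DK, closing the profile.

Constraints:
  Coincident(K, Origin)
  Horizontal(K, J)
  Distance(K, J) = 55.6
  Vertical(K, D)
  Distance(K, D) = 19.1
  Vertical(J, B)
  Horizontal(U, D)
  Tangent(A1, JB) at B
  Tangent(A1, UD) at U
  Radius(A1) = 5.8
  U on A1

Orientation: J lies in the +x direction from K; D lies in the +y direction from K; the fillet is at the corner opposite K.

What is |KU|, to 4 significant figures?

53.34

The virtual corner opposite K is at (55.60, 19.10). The tangent condition forces EB to be normal to JB and the tangent condition forces EU to be normal to UD, with radius 5.8, so the center E sits 5.8 in from both sides at E = (49.80, 13.30). That places the tangent points at B = (55.60, 13.30) on JB and U = (49.80, 19.10) on UD. Then |KU| = |U − K| = 53.34.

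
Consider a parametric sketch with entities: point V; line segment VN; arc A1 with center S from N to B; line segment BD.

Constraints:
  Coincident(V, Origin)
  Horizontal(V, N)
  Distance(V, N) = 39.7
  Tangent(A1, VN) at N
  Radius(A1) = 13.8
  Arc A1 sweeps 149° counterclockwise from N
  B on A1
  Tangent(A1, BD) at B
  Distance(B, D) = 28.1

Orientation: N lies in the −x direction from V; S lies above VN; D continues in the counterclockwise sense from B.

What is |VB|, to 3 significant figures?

41.5

The tangent condition forces SN to be normal to VN, so S = N + (0, 13.8) = (-39.7, 13.8). On A1, N sits at bearing -90° from S; a 149° counterclockwise sweep puts B at bearing 59°, so B = S + 13.8·(cos 59°, sin 59°) = (-32.6, 25.6). Then |VB| = |B − V| = 41.5.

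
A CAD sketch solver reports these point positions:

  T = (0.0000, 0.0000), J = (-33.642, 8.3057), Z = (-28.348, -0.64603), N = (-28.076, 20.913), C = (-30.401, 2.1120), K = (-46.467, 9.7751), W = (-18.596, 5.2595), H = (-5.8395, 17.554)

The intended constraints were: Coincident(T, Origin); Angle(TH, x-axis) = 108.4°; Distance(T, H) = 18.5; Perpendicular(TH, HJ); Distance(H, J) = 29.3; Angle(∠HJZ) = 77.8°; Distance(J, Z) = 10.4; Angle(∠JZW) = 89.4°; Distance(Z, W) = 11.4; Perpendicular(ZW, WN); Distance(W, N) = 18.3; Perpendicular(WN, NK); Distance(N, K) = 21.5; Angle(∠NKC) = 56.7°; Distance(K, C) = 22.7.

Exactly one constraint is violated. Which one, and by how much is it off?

Distance(K, C) = 22.7 — off by 4.90.

T = (0.00, 0.00) ✓; TH at 108.4° ✓; |TH| = 18.50 ✓; ∠(TH, HJ) = 90.00° ✓; |HJ| = 29.30 ✓; ∠HJZ = 77.80° ✓; |JZ| = 10.40 ✓; ∠JZW = 89.40° ✓; |ZW| = 11.40 ✓; ∠(ZW, WN) = 90.00° ✓; |WN| = 18.30 ✓; ∠(WN, NK) = 90.00° ✓; |NK| = 21.50 ✓; ∠NKC = 56.70° ✓; |KC| = 17.80 ✗.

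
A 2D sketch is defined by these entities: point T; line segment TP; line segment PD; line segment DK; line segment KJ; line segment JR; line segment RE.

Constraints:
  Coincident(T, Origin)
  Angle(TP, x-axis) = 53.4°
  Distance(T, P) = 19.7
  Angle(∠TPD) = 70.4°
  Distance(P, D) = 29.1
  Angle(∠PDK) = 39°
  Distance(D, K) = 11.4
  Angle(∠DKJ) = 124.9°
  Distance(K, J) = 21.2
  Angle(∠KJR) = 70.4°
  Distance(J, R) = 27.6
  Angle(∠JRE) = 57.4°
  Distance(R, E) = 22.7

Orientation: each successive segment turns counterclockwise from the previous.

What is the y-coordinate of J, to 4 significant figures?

14.54

T is at the origin; TP runs at 53.4° with length 19.7, so P = (11.75, 15.82). ∠TPD = 70.4° gives PD at 163.0° from the x-axis; with |PD| = 29.1, D = (-16.08, 24.32). ∠PDK = 39.0° gives DK at -56.00° from the x-axis; with |DK| = 11.4, K = (-9.708, 14.87). ∠DKJ = 124.9° gives KJ at -0.9000° from the x-axis; with |KJ| = 21.2, J = (11.49, 14.54). So J.y = 14.54.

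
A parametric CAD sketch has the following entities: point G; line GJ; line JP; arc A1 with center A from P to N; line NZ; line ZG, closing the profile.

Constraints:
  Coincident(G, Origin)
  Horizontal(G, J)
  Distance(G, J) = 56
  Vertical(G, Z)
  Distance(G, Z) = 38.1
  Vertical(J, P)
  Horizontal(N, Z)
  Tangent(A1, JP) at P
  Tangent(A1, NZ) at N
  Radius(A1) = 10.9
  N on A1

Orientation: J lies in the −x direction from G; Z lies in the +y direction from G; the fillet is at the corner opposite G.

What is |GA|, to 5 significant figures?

52.667

G is at the origin; G and J share the same y with |GJ| = 56.0 and J on the −x side, so J = (-56.000, 0.0000). GZ is vertical with |GZ| = 38.1 and Z on the +y side, so Z = (0.0000, 38.100). The virtual corner opposite G is at (-56.000, 38.100). A1 meets JP tangentially, so AP is at right angles to JP and tangency of A1 to NZ means the radius AN is perpendicular to NZ, with radius 10.9, so the center A sits 10.9 in from both sides at A = (-45.100, 27.200). Then |GA| = |A − G| = 52.667.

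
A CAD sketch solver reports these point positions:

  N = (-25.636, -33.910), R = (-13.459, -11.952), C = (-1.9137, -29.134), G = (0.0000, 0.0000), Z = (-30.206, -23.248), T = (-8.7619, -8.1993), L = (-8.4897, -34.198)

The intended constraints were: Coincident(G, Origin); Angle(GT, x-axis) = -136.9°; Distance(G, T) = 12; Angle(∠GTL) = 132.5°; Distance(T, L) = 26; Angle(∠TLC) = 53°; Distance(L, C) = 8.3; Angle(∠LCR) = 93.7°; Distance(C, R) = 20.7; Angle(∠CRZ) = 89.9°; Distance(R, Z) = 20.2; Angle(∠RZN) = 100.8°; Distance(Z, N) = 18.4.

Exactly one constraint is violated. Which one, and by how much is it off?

Distance(Z, N) = 18.4 — off by 6.80.

G = (0.00, 0.00) ✓; GT at -136.9° ✓; |GT| = 12.00 ✓; ∠GTL = 132.5° ✓; |TL| = 26.00 ✓; ∠TLC = 53.00° ✓; |LC| = 8.300 ✓; ∠LCR = 93.70° ✓; |CR| = 20.70 ✓; ∠CRZ = 89.90° ✓; |RZ| = 20.20 ✓; ∠RZN = 100.8° ✓; |ZN| = 11.60 ✗.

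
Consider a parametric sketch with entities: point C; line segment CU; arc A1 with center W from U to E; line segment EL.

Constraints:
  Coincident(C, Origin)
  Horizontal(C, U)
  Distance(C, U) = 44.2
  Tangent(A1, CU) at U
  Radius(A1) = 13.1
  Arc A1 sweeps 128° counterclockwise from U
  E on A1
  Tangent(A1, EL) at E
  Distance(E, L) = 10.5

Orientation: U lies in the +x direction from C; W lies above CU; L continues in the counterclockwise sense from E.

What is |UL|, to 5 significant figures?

29.691

C is at the origin; CU is horizontal with |CU| = 44.2 and U on the +x side, so U = (44.200, 0.0000). A1 meets CU tangentially, so WU is at right angles to CU, so W = U + (0, 13.1) = (44.200, 13.100). On A1, U sits at bearing -90° from W; a 128° counterclockwise sweep puts E at bearing 38°, so E = W + 13.1·(cos 38°, sin 38°) = (54.523, 21.165). Since A1 is tangent to EL there, WE ⟂ EL, so EL runs along (−sin 38°, cos 38°); with |EL| = 10.5, L = (48.058, 29.439). Then |UL| = |L − U| = 29.691.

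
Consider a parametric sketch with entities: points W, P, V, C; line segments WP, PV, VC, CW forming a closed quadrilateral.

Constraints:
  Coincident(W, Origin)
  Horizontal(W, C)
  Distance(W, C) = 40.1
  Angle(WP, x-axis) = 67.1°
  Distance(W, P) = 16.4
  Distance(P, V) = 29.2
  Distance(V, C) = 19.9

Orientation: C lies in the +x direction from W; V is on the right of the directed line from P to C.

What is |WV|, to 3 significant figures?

24.3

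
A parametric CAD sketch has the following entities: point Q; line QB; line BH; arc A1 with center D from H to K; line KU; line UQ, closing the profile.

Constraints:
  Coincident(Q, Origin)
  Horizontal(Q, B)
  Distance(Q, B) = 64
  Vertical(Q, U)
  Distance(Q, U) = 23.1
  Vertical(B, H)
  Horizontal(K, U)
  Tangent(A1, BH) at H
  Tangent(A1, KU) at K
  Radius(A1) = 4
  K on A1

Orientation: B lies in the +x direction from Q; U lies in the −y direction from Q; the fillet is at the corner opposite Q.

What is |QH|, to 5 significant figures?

66.789

Q is at the origin; QB is horizontal with |QB| = 64.0 and B on the +x side, so B = (64.000, 0.0000). Q and U share the same x with |QU| = 23.1 and U on the −y side, so U = (0.0000, -23.100). The virtual corner opposite Q is at (64.000, -23.100). The tangent condition forces DH to be normal to BH and since A1 is tangent to KU there, DK ⟂ KU, with radius 4.0, so the center D sits 4.0 in from both sides at D = (60.000, -19.100). That places the tangent points at H = (64.000, -19.100) on BH and K = (60.000, -23.100) on KU. Then |QH| = |H − Q| = 66.789.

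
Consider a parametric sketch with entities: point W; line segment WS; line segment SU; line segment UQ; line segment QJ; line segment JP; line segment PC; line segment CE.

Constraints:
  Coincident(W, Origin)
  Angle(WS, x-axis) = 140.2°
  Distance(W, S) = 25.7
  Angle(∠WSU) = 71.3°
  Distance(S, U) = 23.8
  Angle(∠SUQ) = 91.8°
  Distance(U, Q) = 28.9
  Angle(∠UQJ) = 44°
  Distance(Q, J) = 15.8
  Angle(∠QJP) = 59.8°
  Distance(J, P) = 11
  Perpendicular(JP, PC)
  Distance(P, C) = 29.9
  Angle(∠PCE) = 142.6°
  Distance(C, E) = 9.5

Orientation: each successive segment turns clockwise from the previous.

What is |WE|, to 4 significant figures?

34.71

W is at the origin; WS runs at 140.2° with length 25.7, so S = (-19.74, 16.45). ∠WSU = 71.3° gives SU at 31.50° from the x-axis; with |SU| = 23.8, U = (0.5479, 28.89). ∠SUQ = 91.8° gives UQ at -56.70° from the x-axis; with |UQ| = 28.9, Q = (16.41, 4.731). ∠UQJ = 44.0° gives QJ at 167.3° from the x-axis; with |QJ| = 15.8, J = (1.001, 8.205). ∠QJP = 59.8° gives JP at 47.10° from the x-axis; with |JP| = 11.0, P = (8.489, 16.26). The perpendicularity gives PC at right angles to JP, so PC runs at -42.90°; with |PC| = 29.9, C = (30.39, -4.091). ∠PCE = 142.6° gives CE at -80.30° from the x-axis; with |CE| = 9.5, E = (31.99, -13.45). Then |WE| = |E − W| = 34.71.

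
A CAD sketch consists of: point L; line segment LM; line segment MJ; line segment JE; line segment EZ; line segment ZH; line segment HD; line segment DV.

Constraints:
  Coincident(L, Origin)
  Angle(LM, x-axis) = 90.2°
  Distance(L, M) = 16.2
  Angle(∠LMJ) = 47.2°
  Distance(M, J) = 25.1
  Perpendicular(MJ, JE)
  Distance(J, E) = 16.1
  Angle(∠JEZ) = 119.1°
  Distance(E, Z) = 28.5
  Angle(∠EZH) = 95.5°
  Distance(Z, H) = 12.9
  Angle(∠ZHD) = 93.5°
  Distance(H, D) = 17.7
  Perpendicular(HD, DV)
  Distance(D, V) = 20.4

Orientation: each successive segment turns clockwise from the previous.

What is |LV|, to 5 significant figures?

15.123

L is at the origin; LM runs at 90.2° with length 16.2, so M = (-0.056549, 16.200). ∠LMJ = 47.2° gives MJ at -42.600° from the x-axis; with |MJ| = 25.1, J = (18.419, -0.78969). MJ ⟂ JE, so JE runs at -132.60°; with |JE| = 16.1, E = (7.5218, -12.641). ∠JEZ = 119.1° gives EZ at 166.50° from the x-axis; with |EZ| = 28.5, Z = (-20.191, -5.9877). ∠EZH = 95.5° gives ZH at 82.000° from the x-axis; with |ZH| = 12.9, H = (-18.395, 6.7868). ∠ZHD = 93.5° gives HD at -4.5000° from the x-axis; with |HD| = 17.7, D = (-0.74999, 5.3981). HD is perpendicular to DV, so DV runs at -94.500°; with |DV| = 20.4, V = (-2.3506, -14.939). Then |LV| = |V − L| = 15.123.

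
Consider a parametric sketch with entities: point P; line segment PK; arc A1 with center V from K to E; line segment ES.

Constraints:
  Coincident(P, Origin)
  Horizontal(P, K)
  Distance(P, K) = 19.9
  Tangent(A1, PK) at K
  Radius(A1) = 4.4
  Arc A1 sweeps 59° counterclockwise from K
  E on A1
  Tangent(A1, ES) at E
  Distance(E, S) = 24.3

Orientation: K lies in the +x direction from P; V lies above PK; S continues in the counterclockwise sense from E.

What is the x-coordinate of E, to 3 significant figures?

23.7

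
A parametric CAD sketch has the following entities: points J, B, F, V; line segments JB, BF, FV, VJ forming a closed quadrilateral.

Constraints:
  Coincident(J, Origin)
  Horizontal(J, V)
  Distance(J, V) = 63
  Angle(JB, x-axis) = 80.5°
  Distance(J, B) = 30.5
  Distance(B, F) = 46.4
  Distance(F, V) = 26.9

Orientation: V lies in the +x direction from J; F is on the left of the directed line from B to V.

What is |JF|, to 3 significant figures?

56.4

Checks: |BF| = 46.40 ✓; |FV| = 26.90 ✓.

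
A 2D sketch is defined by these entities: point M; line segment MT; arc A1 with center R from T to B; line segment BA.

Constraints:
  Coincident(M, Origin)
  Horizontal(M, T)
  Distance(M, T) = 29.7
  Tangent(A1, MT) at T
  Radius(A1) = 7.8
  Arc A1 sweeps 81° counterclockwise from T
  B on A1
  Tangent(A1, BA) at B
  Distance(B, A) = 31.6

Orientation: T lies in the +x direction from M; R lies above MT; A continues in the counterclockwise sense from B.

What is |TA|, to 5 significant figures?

39.851

M is at the origin; MT is horizontal with |MT| = 29.7 and T on the +x side, so T = (29.700, 0.0000). Tangency of A1 to MT means the radius RT is perpendicular to MT, so R = T + (0, 7.8) = (29.700, 7.8000). On A1, T sits at bearing -90° from R; an 81° counterclockwise sweep puts B at bearing -9°, so B = R + 7.8·(cos -9°, sin -9°) = (37.404, 6.5798). Since A1 is tangent to BA there, RB ⟂ BA, so BA runs along (−sin -9°, cos -9°); with |BA| = 31.6, A = (42.347, 37.791). Then |TA| = |A − T| = 39.851.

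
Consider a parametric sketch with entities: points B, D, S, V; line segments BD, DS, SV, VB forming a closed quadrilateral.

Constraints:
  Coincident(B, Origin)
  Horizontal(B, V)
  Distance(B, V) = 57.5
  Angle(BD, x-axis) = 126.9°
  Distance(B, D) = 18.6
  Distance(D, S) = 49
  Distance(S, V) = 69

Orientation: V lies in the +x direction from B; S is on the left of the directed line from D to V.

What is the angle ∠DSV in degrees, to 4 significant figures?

70.78°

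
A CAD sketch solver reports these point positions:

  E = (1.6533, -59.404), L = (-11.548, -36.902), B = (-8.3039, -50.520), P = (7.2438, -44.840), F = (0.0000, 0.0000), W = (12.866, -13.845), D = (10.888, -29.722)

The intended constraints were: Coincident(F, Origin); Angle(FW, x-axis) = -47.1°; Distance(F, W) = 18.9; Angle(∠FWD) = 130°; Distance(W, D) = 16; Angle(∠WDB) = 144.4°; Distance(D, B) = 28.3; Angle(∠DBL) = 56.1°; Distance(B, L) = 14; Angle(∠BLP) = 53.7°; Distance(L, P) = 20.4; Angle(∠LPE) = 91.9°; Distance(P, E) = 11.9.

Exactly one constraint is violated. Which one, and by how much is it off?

Distance(P, E) = 11.9 — off by 3.70.

F = (0.00, 0.00) ✓; FW at -47.10° ✓; |FW| = 18.90 ✓; ∠FWD = 130.0° ✓; |WD| = 16.00 ✓; ∠WDB = 144.4° ✓; |DB| = 28.30 ✓; ∠DBL = 56.10° ✓; |BL| = 14.00 ✓; ∠BLP = 53.70° ✓; |LP| = 20.40 ✓; ∠LPE = 91.90° ✓; |PE| = 15.60 ✗.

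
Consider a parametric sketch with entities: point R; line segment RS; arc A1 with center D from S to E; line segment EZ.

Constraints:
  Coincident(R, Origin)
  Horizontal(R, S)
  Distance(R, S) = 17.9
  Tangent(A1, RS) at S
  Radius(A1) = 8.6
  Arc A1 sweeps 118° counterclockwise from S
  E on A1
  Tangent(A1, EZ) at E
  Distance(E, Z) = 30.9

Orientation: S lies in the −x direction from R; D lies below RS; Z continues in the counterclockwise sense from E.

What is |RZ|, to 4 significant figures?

41.40

R is at the origin; RS is horizontal with |RS| = 17.9 and S on the −x side, so S = (-17.90, 0.000). Since A1 is tangent to RS there, DS ⟂ RS, so D = S + (0, -8.6) = (-17.90, -8.600). On A1, S sits at bearing 90° from D; a 118° counterclockwise sweep puts E at bearing 208°, so E = D + 8.6·(cos 208°, sin 208°) = (-25.49, -12.64). Tangency of A1 to EZ means the radius DE is perpendicular to EZ, so EZ runs along (−sin 208°, cos 208°); with |EZ| = 30.9, Z = (-10.99, -39.92). Then |RZ| = |Z − R| = 41.40.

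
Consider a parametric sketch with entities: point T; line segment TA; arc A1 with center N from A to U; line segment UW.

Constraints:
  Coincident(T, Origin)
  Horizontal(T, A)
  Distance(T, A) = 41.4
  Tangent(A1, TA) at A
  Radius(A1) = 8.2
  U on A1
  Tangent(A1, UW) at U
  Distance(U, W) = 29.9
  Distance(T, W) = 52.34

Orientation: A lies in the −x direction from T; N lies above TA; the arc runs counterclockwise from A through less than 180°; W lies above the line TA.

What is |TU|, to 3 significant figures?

34.4

T is at the origin; TA is horizontal with |TA| = 41.4 and A on the −x side, so A = (-41.4, 0.00). Tangency of A1 to TA means the radius NA is perpendicular to TA, so N = A + (0, 8.2) = (-41.4, 8.20). Since NU ⟂ UW (tangency), |NW| = √(8.2² + 29.9²) = 31.0 regardless of where U sits on A1. So W lies on both circle(T, 52.34) and circle(N, 31.0); the above-TA intersection is W = (-35.3, 38.6). U is the foot of the tangent from W: U = (-33.2, 8.78).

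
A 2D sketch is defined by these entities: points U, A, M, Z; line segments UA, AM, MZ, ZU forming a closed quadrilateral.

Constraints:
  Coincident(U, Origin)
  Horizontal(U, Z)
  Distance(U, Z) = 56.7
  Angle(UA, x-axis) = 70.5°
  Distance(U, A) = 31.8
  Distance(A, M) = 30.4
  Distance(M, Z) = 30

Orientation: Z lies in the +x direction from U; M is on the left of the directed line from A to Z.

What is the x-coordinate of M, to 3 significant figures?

40.7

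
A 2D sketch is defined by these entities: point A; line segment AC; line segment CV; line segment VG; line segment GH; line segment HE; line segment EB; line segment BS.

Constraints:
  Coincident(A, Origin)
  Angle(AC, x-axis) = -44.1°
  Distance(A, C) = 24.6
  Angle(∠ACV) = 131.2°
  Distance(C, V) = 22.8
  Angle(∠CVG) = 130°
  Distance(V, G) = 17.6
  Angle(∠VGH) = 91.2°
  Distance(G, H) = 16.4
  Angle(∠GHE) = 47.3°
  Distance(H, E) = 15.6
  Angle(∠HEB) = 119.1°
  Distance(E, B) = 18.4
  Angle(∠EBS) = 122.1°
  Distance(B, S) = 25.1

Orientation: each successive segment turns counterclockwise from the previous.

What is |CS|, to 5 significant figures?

61.512

A is at the origin; AC runs at -44.1° with length 24.6, so C = (17.666, -17.119). ∠ACV = 131.2° gives CV at 4.7000° from the x-axis; with |CV| = 22.8, V = (40.389, -15.251). ∠CVG = 130.0° gives VG at 54.700° from the x-axis; with |VG| = 17.6, G = (50.560, -0.88724). ∠VGH = 91.2° gives GH at 143.50° from the x-axis; with |GH| = 16.4, H = (37.376, 8.8679). ∠GHE = 47.3° gives HE at -83.800° from the x-axis; with |HE| = 15.6, E = (39.061, -6.6409). ∠HEB = 119.1° gives EB at -22.900° from the x-axis; with |EB| = 18.4, B = (56.011, -13.801). ∠EBS = 122.1° gives BS at 35.000° from the x-axis; with |BS| = 25.1, S = (76.572, 0.59599). Then |CS| = |S − C| = 61.512.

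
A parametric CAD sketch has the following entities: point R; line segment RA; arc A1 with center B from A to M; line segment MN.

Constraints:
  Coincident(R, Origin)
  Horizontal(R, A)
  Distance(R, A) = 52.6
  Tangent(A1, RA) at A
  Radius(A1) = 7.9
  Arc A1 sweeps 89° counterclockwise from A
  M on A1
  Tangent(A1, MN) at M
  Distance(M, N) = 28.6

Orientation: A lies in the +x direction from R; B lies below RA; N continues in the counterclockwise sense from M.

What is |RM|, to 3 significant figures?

45.4

Tangency of A1 to RA means the radius BA is perpendicular to RA, so B = A + (0, -7.9) = (52.6, -7.90). On A1, A sits at bearing 90° from B; an 89° counterclockwise sweep puts M at bearing 179°, so M = B + 7.9·(cos 179°, sin 179°) = (44.7, -7.76). Then |RM| = |M − R| = 45.4.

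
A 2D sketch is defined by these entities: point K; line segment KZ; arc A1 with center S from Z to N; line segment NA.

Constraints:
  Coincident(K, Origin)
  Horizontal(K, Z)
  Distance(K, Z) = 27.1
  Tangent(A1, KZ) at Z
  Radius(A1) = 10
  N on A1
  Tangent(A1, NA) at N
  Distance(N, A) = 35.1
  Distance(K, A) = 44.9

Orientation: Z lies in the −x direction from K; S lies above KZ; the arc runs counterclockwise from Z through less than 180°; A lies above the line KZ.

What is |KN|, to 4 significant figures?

19.21

Checks: ∠(SZ, ZK) = 90.00° ✓; |SZ| = 10.00 ✓; |SN| = 10.00 ✓; ∠(SN, NA) = 90.00° ✓; |NA| = 35.10 ✓; |KA| = 44.90 ✓.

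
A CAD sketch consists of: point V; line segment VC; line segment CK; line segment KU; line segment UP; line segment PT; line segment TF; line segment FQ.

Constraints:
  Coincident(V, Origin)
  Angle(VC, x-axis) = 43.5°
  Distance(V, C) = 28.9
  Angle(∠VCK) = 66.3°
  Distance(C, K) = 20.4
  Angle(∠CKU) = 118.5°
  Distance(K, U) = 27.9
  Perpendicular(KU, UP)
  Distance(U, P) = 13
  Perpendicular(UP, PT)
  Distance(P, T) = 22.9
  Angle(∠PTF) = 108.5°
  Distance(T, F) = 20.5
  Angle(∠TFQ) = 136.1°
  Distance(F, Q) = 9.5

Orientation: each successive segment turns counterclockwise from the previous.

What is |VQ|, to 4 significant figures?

39.03

V is at the origin; VC runs at 43.5° with length 28.9, so C = (20.96, 19.89). ∠VCK = 66.3° gives CK at 157.2° from the x-axis; with |CK| = 20.4, K = (2.157, 27.80). ∠CKU = 118.5° gives KU at -141.3° from the x-axis; with |KU| = 27.9, U = (-19.62, 10.35). KU is perpendicular to UP, so UP runs at -51.30°; with |UP| = 13.0, P = (-11.49, 0.2089). UP ⟂ PT, so PT runs at 38.70°; with |PT| = 22.9, T = (6.383, 14.53). ∠PTF = 108.5° gives TF at 110.2° from the x-axis; with |TF| = 20.5, F = (-0.6953, 33.77). ∠TFQ = 136.1° gives FQ at 154.1° from the x-axis; with |FQ| = 9.5, Q = (-9.241, 37.92). Then |VQ| = |Q − V| = 39.03.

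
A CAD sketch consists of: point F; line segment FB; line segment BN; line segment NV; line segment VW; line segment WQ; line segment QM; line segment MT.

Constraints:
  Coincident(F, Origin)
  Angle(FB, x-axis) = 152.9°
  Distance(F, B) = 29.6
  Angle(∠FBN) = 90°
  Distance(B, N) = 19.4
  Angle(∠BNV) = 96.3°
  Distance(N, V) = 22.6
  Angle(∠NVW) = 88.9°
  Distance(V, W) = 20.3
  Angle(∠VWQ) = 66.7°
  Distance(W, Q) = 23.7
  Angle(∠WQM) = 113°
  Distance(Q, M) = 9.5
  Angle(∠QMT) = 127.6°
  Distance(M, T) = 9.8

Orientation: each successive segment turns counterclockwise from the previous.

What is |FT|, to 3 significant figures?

33.0

F is at the origin; FB runs at 152.9° with length 29.6, so B = (-26.4, 13.5). ∠FBN = 90.0° gives BN at -117° from the x-axis; with |BN| = 19.4, N = (-35.2, -3.79). ∠BNV = 96.3° gives NV at -33.4° from the x-axis; with |NV| = 22.6, V = (-16.3, -16.2). ∠NVW = 88.9° gives VW at 57.7° from the x-axis; with |VW| = 20.3, W = (-5.47, 0.932). ∠VWQ = 66.7° gives WQ at 171° from the x-axis; with |WQ| = 23.7, Q = (-28.9, 4.64). ∠WQM = 113.0° gives QM at -122° from the x-axis; with |QM| = 9.5, M = (-33.9, -3.42). ∠QMT = 127.6° gives MT at -69.6° from the x-axis; with |MT| = 9.8, T = (-30.5, -12.6). Then |FT| = |T − F| = 33.0.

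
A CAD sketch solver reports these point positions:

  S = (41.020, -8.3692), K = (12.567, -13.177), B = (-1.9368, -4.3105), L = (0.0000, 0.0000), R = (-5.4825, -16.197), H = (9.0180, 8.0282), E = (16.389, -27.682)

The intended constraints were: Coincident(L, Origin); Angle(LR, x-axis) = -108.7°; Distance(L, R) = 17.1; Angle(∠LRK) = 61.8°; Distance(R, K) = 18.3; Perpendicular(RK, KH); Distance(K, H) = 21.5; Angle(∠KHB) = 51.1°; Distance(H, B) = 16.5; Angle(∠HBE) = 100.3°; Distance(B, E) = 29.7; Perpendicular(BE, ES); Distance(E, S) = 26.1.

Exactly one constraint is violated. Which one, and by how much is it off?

Distance(E, S) = 26.1 — off by 5.20.

L = (0.00, 0.00) ✓; LR at -108.7° ✓; |LR| = 17.10 ✓; ∠LRK = 61.80° ✓; |RK| = 18.30 ✓; ∠(RK, KH) = 90.00° ✓; |KH| = 21.50 ✓; ∠KHB = 51.10° ✓; |HB| = 16.50 ✓; ∠HBE = 100.3° ✓; |BE| = 29.70 ✓; ∠(BE, ES) = 90.00° ✓; |ES| = 31.30 ✗.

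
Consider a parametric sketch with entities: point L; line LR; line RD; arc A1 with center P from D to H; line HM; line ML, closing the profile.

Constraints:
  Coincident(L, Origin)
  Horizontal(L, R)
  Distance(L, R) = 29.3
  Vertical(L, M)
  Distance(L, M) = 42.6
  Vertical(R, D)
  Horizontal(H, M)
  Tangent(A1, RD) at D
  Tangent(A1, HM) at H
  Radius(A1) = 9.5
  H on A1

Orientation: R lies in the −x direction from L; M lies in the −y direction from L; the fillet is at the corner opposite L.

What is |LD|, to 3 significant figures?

44.2

L is at the origin; L and R share the same y with |LR| = 29.3 and R on the −x side, so R = (-29.3, 0.00). LM is vertical with |LM| = 42.6 and M on the −y side, so M = (0.00, -42.6). The virtual corner opposite L is at (-29.3, -42.6). The tangent condition forces PD to be normal to RD and since A1 is tangent to HM there, PH ⟂ HM, with radius 9.5, so the center P sits 9.5 in from both sides at P = (-19.8, -33.1). That places the tangent points at D = (-29.3, -33.1) on RD and H = (-19.8, -42.6) on HM. Then |LD| = |D − L| = 44.2.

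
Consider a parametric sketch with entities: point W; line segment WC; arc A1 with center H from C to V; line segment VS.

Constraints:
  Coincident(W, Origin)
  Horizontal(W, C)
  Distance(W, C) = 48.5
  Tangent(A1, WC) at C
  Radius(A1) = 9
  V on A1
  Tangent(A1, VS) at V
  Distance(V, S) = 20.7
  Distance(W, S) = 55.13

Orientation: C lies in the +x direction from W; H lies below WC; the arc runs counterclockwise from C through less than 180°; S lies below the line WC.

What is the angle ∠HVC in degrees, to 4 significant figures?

37.26°

W is at the origin; W and C share the same y with |WC| = 48.5 and C on the +x side, so C = (48.50, 0.000). Tangency of A1 to WC means the radius HC is perpendicular to WC, so H = C + (0, -9) = (48.50, -9.000). Since HV ⟂ VS (tangency), |HS| = √(9.0² + 20.7²) = 22.57 regardless of where V sits on A1. So S lies on both circle(W, 55.13) and circle(H, 22.57); the below-WC intersection is S = (45.35, -31.35). V is the foot of the tangent from S: V = (39.83, -11.40).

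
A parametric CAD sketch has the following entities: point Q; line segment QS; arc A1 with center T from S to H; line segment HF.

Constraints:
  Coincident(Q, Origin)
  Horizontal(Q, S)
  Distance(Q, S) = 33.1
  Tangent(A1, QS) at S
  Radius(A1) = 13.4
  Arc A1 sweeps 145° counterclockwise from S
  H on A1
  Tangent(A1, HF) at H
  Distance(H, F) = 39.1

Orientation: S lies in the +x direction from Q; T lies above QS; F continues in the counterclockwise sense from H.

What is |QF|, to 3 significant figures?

47.6

On A1, S sits at bearing -90° from T; a 145° counterclockwise sweep puts H at bearing 55°, so H = T + 13.4·(cos 55°, sin 55°) = (40.8, 24.4). Since A1 is tangent to HF there, TH ⟂ HF, so HF runs along (−sin 55°, cos 55°); with |HF| = 39.1, F = (8.76, 46.8). Then |QF| = |F − Q| = 47.6.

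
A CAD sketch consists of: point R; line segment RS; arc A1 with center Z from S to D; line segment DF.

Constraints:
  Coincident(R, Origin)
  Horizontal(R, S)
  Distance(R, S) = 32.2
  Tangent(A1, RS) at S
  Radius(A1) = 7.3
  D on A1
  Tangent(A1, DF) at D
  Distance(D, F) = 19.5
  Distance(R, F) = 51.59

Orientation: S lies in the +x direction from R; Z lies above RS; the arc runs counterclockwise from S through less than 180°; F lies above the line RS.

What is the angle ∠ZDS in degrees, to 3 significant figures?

56.3°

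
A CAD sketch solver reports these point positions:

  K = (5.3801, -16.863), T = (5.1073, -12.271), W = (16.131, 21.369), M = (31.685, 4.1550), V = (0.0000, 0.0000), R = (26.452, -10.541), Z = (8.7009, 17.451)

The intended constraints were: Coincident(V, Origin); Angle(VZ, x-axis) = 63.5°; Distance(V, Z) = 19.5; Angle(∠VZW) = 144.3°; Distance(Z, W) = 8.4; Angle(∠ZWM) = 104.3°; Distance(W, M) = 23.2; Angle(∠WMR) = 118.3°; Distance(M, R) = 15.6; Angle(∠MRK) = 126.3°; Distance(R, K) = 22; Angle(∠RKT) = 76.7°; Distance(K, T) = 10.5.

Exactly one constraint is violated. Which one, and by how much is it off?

Distance(K, T) = 10.5 — off by 5.90.

V = (0.00, 0.00) ✓; VZ at 63.50° ✓; |VZ| = 19.50 ✓; ∠VZW = 144.3° ✓; |ZW| = 8.400 ✓; ∠ZWM = 104.3° ✓; |WM| = 23.20 ✓; ∠WMR = 118.3° ✓; |MR| = 15.60 ✓; ∠MRK = 126.3° ✓; |RK| = 22.00 ✓; ∠RKT = 76.70° ✓; |KT| = 4.600 ✗.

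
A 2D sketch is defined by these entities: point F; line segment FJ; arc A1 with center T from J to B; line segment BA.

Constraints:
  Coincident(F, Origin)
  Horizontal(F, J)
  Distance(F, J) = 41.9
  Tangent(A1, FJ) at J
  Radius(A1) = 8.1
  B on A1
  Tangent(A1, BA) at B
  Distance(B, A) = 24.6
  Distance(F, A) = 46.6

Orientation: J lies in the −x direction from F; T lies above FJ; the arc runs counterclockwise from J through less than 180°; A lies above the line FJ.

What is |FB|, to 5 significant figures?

34.724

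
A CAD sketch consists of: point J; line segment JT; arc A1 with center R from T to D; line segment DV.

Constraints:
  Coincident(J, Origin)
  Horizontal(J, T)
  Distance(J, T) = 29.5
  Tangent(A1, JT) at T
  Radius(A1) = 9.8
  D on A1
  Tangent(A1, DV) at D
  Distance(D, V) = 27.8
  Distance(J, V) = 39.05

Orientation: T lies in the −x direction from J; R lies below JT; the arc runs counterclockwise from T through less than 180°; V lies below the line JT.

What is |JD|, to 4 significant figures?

39.93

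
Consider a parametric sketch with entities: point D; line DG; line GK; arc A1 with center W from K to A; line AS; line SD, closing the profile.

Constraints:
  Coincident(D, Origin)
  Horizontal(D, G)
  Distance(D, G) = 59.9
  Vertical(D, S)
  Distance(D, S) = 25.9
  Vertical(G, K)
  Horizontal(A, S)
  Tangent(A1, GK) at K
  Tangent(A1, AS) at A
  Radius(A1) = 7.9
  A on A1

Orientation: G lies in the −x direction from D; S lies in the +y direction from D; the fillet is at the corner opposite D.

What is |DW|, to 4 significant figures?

55.03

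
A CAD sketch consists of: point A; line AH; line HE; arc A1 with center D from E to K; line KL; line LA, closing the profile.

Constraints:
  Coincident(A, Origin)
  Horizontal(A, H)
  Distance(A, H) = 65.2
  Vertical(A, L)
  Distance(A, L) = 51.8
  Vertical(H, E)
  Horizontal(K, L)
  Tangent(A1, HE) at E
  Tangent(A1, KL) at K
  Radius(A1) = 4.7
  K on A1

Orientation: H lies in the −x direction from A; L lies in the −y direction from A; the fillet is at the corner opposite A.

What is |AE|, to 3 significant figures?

80.4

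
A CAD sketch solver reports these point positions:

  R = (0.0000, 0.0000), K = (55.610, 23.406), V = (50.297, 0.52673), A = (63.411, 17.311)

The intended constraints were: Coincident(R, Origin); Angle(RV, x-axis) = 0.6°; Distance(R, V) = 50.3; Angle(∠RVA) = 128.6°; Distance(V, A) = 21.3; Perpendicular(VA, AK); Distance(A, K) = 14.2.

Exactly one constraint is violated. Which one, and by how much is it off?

Distance(A, K) = 14.2 — off by 4.30.

R = (0.00, 0.00) ✓; RV at 0.6000° ✓; |RV| = 50.30 ✓; ∠RVA = 128.6° ✓; |VA| = 21.30 ✓; ∠(VA, AK) = 90.00° ✓; |AK| = 9.900 ✗.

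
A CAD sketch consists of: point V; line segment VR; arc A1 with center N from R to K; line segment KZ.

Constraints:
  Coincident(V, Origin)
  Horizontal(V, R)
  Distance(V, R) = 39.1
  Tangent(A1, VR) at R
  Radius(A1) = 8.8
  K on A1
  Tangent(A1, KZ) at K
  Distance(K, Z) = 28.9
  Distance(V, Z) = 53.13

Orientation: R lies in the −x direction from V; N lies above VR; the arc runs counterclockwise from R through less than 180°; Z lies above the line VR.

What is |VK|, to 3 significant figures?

32.2

Checks: |NK| = 8.800 ✓; ∠(NK, KZ) = 90.00° ✓; |KZ| = 28.90 ✓; |VZ| = 53.13 ✓.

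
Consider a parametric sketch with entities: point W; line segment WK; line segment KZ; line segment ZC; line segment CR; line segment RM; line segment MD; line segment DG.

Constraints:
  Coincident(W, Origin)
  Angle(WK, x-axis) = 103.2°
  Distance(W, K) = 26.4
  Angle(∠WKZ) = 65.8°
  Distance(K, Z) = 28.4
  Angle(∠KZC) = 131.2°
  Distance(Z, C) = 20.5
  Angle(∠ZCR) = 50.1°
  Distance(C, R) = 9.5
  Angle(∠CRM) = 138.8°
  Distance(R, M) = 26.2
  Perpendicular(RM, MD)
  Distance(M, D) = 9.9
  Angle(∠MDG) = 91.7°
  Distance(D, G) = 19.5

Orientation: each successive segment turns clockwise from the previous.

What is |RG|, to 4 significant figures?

12.44

W is at the origin; WK runs at 103.2° with length 26.4, so K = (-6.028, 25.70). ∠WKZ = 65.8° gives KZ at -11.00° from the x-axis; with |KZ| = 28.4, Z = (21.85, 20.28). ∠KZC = 131.2° gives ZC at -59.80° from the x-axis; with |ZC| = 20.5, C = (32.16, 2.566). ∠ZCR = 50.1° gives CR at 170.3° from the x-axis; with |CR| = 9.5, R = (22.80, 4.167). ∠CRM = 138.8° gives RM at 129.1° from the x-axis; with |RM| = 26.2, M = (6.274, 24.50). RM ⟂ MD, so MD runs at 39.10°; with |MD| = 9.9, D = (13.96, 30.74). ∠MDG = 91.7° gives DG at -49.20° from the x-axis; with |DG| = 19.5, G = (26.70, 15.98). Then |RG| = |G − R| = 12.44.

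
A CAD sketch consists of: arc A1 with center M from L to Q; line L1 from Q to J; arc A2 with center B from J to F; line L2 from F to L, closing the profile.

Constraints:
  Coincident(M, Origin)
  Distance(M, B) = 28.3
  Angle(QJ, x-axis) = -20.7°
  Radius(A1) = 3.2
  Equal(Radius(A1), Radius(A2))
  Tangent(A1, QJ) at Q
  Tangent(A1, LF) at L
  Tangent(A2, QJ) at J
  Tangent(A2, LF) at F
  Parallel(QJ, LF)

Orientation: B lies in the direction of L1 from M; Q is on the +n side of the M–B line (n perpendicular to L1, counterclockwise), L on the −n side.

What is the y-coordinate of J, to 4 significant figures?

-7.010

The slot axis is L1's direction at -20.7°, so u = (cos -20.7°, sin -20.7°) = (0.9354, -0.3535) and n = (−sin -20.7°, cos -20.7°) = (0.3535, 0.9354). M is at the origin and B lies 28.3 along u from M, so B = 28.3·u = (26.47, -10.00). Tangency of A1 to both parallel lines with radius 3.2 puts Q and L at M ± 3.2·n: Q = (1.131, 2.993), L = (-1.131, -2.993). Equal radii place J and F the same way about B: J = B + 3.2·n = (27.60, -7.010), F = B − 3.2·n = (25.34, -13.00). So J.y = -7.010.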